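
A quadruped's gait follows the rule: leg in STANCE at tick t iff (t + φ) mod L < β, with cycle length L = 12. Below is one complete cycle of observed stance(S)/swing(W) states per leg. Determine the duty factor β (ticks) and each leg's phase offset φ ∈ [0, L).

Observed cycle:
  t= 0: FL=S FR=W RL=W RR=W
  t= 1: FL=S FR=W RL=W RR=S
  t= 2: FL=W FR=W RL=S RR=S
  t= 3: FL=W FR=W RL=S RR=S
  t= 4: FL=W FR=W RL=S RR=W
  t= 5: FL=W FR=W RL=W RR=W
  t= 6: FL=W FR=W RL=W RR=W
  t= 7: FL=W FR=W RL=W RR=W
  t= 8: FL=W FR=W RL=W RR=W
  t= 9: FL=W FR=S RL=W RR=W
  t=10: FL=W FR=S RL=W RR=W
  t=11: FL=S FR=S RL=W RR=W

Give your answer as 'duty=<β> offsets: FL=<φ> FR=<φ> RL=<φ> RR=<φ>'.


duty=3 offsets: FL=1 FR=3 RL=10 RR=11

duty β = stance ticks per leg = 3
FL: stance ticks = 3; W→S at t=11 → φ=1
FR: stance ticks = 3; W→S at t=9 → φ=3
RL: stance ticks = 3; W→S at t=2 → φ=10
RR: stance ticks = 3; W→S at t=1 → φ=11


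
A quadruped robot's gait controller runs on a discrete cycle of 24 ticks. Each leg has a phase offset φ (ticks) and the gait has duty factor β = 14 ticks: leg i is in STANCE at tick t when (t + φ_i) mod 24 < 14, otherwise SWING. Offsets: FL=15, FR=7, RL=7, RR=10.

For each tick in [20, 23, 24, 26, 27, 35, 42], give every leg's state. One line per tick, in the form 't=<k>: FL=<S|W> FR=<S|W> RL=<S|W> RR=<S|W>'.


t=20: FL=S FR=S RL=S RR=S
t=23: FL=W FR=S RL=S RR=S
t=24: FL=W FR=S RL=S RR=S
t=26: FL=W FR=S RL=S RR=S
t=27: FL=W FR=S RL=S RR=S
t=35: FL=S FR=W RL=W RR=W
t=42: FL=S FR=S RL=S RR=S

t=20: phase=(11,3,3,6) vs β=14 → FL=S FR=S RL=S RR=S
t=23: phase=(14,6,6,9) vs β=14 → FL=W FR=S RL=S RR=S
t=24: phase=(15,7,7,10) vs β=14 → FL=W FR=S RL=S RR=S
t=26: phase=(17,9,9,12) vs β=14 → FL=W FR=S RL=S RR=S
t=27: phase=(18,10,10,13) vs β=14 → FL=W FR=S RL=S RR=S
t=35: phase=(2,18,18,21) vs β=14 → FL=S FR=W RL=W RR=W
t=42: phase=(9,1,1,4) vs β=14 → FL=S FR=S RL=S RR=S


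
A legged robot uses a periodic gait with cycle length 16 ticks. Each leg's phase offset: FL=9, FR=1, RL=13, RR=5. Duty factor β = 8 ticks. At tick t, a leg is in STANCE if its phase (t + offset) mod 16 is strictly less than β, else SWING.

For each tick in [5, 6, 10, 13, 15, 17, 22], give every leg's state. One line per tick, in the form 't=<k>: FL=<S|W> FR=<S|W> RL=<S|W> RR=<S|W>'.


t=5: phase=(14,6,2,10) vs β=8 → FL=W FR=S RL=S RR=W
t=6: phase=(15,7,3,11) vs β=8 → FL=W FR=S RL=S RR=W
t=10: phase=(3,11,7,15) vs β=8 → FL=S FR=W RL=S RR=W
t=13: phase=(6,14,10,2) vs β=8 → FL=S FR=W RL=W RR=S
t=15: phase=(8,0,12,4) vs β=8 → FL=W FR=S RL=W RR=S
t=17: phase=(10,2,14,6) vs β=8 → FL=W FR=S RL=W RR=S
t=22: phase=(15,7,3,11) vs β=8 → FL=W FR=S RL=S RR=W

t=5: FL=W FR=S RL=S RR=W
t=6: FL=W FR=S RL=S RR=W
t=10: FL=S FR=W RL=S RR=W
t=13: FL=S FR=W RL=W RR=S
t=15: FL=W FR=S RL=W RR=S
t=17: FL=W FR=S RL=W RR=S
t=22: FL=W FR=S RL=S RR=W


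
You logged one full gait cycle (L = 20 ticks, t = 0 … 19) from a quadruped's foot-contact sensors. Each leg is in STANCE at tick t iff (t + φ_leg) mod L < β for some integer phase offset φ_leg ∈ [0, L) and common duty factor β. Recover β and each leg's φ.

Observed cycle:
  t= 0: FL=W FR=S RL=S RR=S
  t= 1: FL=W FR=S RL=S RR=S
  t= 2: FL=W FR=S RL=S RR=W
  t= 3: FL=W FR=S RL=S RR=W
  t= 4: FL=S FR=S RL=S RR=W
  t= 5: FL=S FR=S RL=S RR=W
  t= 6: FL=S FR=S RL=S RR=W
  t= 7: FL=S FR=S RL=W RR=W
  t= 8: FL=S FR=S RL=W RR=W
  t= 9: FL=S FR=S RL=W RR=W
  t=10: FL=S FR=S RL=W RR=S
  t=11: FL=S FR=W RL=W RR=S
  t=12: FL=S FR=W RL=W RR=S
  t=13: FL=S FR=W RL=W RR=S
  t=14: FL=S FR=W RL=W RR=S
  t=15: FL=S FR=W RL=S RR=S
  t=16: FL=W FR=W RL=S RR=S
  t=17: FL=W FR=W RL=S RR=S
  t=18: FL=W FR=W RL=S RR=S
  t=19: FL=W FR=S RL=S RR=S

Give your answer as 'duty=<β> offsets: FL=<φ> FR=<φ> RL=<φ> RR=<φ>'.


duty=12 offsets: FL=16 FR=1 RL=5 RR=10

duty β = stance ticks per leg = 12
FL: stance ticks = 12; W→S at t=4 → φ=16
FR: stance ticks = 12; W→S at t=19 → φ=1
RL: stance ticks = 12; W→S at t=15 → φ=5
RR: stance ticks = 12; W→S at t=10 → φ=10


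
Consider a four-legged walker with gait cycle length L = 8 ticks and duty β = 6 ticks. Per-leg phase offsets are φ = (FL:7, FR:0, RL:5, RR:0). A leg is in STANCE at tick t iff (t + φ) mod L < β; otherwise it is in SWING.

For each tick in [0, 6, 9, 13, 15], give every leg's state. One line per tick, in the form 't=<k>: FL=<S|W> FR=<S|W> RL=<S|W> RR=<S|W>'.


t=0: FL=W FR=S RL=S RR=S
t=6: FL=S FR=W RL=S RR=W
t=9: FL=S FR=S RL=W RR=S
t=13: FL=S FR=S RL=S RR=S
t=15: FL=W FR=W RL=S RR=W

t=0: phase=(7,0,5,0) vs β=6 → FL=W FR=S RL=S RR=S
t=6: phase=(5,6,3,6) vs β=6 → FL=S FR=W RL=S RR=W
t=9: phase=(0,1,6,1) vs β=6 → FL=S FR=S RL=W RR=S
t=13: phase=(4,5,2,5) vs β=6 → FL=S FR=S RL=S RR=S
t=15: phase=(6,7,4,7) vs β=6 → FL=W FR=W RL=S RR=W


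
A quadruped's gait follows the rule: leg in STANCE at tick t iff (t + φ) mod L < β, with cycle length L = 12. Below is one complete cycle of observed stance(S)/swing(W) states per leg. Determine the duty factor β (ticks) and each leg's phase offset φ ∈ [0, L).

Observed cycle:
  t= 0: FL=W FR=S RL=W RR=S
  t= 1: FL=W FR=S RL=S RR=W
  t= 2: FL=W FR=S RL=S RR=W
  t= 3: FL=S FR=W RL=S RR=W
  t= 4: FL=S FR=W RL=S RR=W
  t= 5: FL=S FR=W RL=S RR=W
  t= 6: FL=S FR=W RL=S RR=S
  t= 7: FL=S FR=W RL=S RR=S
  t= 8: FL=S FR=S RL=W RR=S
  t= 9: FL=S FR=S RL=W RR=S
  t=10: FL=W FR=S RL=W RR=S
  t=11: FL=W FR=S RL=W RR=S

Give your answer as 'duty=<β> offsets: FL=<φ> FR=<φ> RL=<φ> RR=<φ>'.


duty β = stance ticks per leg = 7
FL: stance ticks = 7; W→S at t=3 → φ=9
FR: stance ticks = 7; W→S at t=8 → φ=4
RL: stance ticks = 7; W→S at t=1 → φ=11
RR: stance ticks = 7; W→S at t=6 → φ=6

duty=7 offsets: FL=9 FR=4 RL=11 RR=6


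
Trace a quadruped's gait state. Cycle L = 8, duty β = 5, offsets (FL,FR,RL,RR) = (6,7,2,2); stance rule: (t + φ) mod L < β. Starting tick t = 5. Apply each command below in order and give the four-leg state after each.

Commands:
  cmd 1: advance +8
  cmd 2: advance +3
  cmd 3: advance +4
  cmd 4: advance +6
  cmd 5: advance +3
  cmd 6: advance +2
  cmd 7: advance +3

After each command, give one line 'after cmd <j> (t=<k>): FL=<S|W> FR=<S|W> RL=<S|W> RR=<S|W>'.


start t=5: FL=S FR=S RL=W RR=W
cmd 1: advance +8 → t=13, phase=(3,4,7,7) → FL=S FR=S RL=W RR=W
cmd 2: advance +3 → t=16, phase=(6,7,2,2) → FL=W FR=W RL=S RR=S
cmd 3: advance +4 → t=20, phase=(2,3,6,6) → FL=S FR=S RL=W RR=W
cmd 4: advance +6 → t=26, phase=(0,1,4,4) → FL=S FR=S RL=S RR=S
cmd 5: advance +3 → t=29, phase=(3,4,7,7) → FL=S FR=S RL=W RR=W
cmd 6: advance +2 → t=31, phase=(5,6,1,1) → FL=W FR=W RL=S RR=S
cmd 7: advance +3 → t=34, phase=(0,1,4,4) → FL=S FR=S RL=S RR=S

after cmd 1 (t=13): FL=S FR=S RL=W RR=W
after cmd 2 (t=16): FL=W FR=W RL=S RR=S
after cmd 3 (t=20): FL=S FR=S RL=W RR=W
after cmd 4 (t=26): FL=S FR=S RL=S RR=S
after cmd 5 (t=29): FL=S FR=S RL=W RR=W
after cmd 6 (t=31): FL=W FR=W RL=S RR=S
after cmd 7 (t=34): FL=S FR=S RL=S RR=S


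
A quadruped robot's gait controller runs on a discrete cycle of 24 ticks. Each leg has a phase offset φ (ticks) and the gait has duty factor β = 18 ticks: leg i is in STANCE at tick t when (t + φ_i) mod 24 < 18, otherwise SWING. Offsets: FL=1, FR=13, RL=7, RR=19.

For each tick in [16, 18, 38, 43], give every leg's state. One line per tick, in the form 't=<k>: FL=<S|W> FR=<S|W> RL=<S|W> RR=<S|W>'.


t=16: FL=S FR=S RL=W RR=S
t=18: FL=W FR=S RL=S RR=S
t=38: FL=S FR=S RL=W RR=S
t=43: FL=W FR=S RL=S RR=S

t=16: phase=(17,5,23,11) vs β=18 → FL=S FR=S RL=W RR=S
t=18: phase=(19,7,1,13) vs β=18 → FL=W FR=S RL=S RR=S
t=38: phase=(15,3,21,9) vs β=18 → FL=S FR=S RL=W RR=S
t=43: phase=(20,8,2,14) vs β=18 → FL=W FR=S RL=S RR=S


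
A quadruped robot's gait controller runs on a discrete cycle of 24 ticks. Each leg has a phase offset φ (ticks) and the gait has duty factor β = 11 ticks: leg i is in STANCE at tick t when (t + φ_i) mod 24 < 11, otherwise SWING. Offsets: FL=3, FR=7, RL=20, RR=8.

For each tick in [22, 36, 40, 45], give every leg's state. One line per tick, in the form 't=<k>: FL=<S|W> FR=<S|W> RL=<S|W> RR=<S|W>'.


t=22: FL=S FR=S RL=W RR=S
t=36: FL=W FR=W RL=S RR=W
t=40: FL=W FR=W RL=W RR=S
t=45: FL=S FR=S RL=W RR=S

t=22: phase=(1,5,18,6) vs β=11 → FL=S FR=S RL=W RR=S
t=36: phase=(15,19,8,20) vs β=11 → FL=W FR=W RL=S RR=W
t=40: phase=(19,23,12,0) vs β=11 → FL=W FR=W RL=W RR=S
t=45: phase=(0,4,17,5) vs β=11 → FL=S FR=S RL=W RR=S


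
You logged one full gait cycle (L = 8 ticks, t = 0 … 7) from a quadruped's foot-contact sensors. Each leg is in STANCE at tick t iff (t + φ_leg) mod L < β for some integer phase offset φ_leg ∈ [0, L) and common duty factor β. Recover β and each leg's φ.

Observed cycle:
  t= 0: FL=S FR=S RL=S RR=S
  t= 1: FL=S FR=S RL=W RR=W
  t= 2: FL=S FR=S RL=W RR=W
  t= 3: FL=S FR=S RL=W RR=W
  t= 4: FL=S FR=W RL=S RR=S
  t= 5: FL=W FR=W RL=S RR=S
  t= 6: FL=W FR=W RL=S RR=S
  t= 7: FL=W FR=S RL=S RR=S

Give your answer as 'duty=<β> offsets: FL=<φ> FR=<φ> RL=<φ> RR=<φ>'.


duty β = stance ticks per leg = 5
FL: stance ticks = 5; W→S at t=0 → φ=0
FR: stance ticks = 5; W→S at t=7 → φ=1
RL: stance ticks = 5; W→S at t=4 → φ=4
RR: stance ticks = 5; W→S at t=4 → φ=4

duty=5 offsets: FL=0 FR=1 RL=4 RR=4


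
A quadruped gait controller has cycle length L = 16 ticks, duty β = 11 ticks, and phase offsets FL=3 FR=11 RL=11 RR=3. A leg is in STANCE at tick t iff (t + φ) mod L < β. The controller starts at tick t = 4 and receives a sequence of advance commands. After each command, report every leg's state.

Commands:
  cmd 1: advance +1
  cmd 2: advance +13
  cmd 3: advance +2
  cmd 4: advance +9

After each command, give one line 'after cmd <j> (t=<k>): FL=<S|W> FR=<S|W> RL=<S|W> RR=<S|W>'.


start t=4: FL=S FR=W RL=W RR=S
cmd 1: advance +1 → t=5, phase=(8,0,0,8) → FL=S FR=S RL=S RR=S
cmd 2: advance +13 → t=18, phase=(5,13,13,5) → FL=S FR=W RL=W RR=S
cmd 3: advance +2 → t=20, phase=(7,15,15,7) → FL=S FR=W RL=W RR=S
cmd 4: advance +9 → t=29, phase=(0,8,8,0) → FL=S FR=S RL=S RR=S

after cmd 1 (t=5): FL=S FR=S RL=S RR=S
after cmd 2 (t=18): FL=S FR=W RL=W RR=S
after cmd 3 (t=20): FL=S FR=W RL=W RR=S
after cmd 4 (t=29): FL=S FR=S RL=S RR=S


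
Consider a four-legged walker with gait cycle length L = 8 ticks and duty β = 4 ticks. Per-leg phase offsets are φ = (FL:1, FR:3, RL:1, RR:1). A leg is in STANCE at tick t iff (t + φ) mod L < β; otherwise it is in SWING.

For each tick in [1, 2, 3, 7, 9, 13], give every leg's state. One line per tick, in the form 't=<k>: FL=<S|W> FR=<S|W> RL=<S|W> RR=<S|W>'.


t=1: phase=(2,4,2,2) vs β=4 → FL=S FR=W RL=S RR=S
t=2: phase=(3,5,3,3) vs β=4 → FL=S FR=W RL=S RR=S
t=3: phase=(4,6,4,4) vs β=4 → FL=W FR=W RL=W RR=W
t=7: phase=(0,2,0,0) vs β=4 → FL=S FR=S RL=S RR=S
t=9: phase=(2,4,2,2) vs β=4 → FL=S FR=W RL=S RR=S
t=13: phase=(6,0,6,6) vs β=4 → FL=W FR=S RL=W RR=W

t=1: FL=S FR=W RL=S RR=S
t=2: FL=S FR=W RL=S RR=S
t=3: FL=W FR=W RL=W RR=W
t=7: FL=S FR=S RL=S RR=S
t=9: FL=S FR=W RL=S RR=S
t=13: FL=W FR=S RL=W RR=W


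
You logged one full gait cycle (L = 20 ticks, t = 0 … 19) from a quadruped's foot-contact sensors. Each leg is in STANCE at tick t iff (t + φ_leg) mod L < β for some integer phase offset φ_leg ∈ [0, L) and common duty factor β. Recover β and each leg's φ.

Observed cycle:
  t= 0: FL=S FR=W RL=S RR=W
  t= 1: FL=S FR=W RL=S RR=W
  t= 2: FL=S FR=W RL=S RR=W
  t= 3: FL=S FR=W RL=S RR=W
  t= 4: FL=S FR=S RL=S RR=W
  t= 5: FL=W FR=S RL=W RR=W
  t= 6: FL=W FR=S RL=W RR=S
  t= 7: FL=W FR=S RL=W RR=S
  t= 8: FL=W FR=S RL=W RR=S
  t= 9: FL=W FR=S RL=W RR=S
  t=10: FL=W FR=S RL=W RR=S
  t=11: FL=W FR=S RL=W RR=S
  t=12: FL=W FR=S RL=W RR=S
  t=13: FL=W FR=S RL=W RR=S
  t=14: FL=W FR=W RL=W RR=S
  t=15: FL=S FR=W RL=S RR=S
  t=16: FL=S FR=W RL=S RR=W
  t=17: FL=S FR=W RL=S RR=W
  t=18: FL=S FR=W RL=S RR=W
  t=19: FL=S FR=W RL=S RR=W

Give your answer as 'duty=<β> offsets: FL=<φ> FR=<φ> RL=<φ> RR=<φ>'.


duty β = stance ticks per leg = 10
FL: stance ticks = 10; W→S at t=15 → φ=5
FR: stance ticks = 10; W→S at t=4 → φ=16
RL: stance ticks = 10; W→S at t=15 → φ=5
RR: stance ticks = 10; W→S at t=6 → φ=14

duty=10 offsets: FL=5 FR=16 RL=5 RR=14


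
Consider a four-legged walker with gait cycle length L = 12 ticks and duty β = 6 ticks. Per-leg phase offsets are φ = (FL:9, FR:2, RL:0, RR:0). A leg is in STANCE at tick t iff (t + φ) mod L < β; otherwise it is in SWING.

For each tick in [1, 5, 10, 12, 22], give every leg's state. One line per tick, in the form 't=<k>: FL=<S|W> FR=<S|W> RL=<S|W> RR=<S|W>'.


t=1: phase=(10,3,1,1) vs β=6 → FL=W FR=S RL=S RR=S
t=5: phase=(2,7,5,5) vs β=6 → FL=S FR=W RL=S RR=S
t=10: phase=(7,0,10,10) vs β=6 → FL=W FR=S RL=W RR=W
t=12: phase=(9,2,0,0) vs β=6 → FL=W FR=S RL=S RR=S
t=22: phase=(7,0,10,10) vs β=6 → FL=W FR=S RL=W RR=W

t=1: FL=W FR=S RL=S RR=S
t=5: FL=S FR=W RL=S RR=S
t=10: FL=W FR=S RL=W RR=W
t=12: FL=W FR=S RL=S RR=S
t=22: FL=W FR=S RL=W RR=W


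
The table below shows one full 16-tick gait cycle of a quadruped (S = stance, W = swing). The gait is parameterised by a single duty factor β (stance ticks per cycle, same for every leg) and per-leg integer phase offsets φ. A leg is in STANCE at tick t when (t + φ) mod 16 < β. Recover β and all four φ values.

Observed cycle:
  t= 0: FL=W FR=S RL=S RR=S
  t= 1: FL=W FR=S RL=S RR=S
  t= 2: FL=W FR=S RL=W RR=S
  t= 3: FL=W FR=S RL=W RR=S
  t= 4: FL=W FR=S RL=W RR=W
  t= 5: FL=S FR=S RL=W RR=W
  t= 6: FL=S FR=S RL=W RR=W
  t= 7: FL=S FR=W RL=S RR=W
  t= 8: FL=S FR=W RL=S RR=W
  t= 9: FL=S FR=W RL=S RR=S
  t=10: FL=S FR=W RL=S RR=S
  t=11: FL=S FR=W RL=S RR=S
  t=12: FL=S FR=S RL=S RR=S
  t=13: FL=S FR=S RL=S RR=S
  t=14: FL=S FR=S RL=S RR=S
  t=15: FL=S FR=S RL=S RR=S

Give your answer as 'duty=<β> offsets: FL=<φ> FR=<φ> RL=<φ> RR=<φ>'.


duty=11 offsets: FL=11 FR=4 RL=9 RR=7

duty β = stance ticks per leg = 11
FL: stance ticks = 11; W→S at t=5 → φ=11
FR: stance ticks = 11; W→S at t=12 → φ=4
RL: stance ticks = 11; W→S at t=7 → φ=9
RR: stance ticks = 11; W→S at t=9 → φ=7


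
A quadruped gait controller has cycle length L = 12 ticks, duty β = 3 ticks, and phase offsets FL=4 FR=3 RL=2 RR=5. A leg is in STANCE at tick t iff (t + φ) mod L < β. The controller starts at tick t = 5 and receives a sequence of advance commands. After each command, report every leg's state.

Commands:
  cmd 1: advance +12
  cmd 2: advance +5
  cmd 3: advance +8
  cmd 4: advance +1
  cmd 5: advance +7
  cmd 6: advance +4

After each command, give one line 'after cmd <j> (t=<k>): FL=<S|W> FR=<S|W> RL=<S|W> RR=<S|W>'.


start t=5: FL=W FR=W RL=W RR=W
cmd 1: advance +12 → t=17, phase=(9,8,7,10) → FL=W FR=W RL=W RR=W
cmd 2: advance +5 → t=22, phase=(2,1,0,3) → FL=S FR=S RL=S RR=W
cmd 3: advance +8 → t=30, phase=(10,9,8,11) → FL=W FR=W RL=W RR=W
cmd 4: advance +1 → t=31, phase=(11,10,9,0) → FL=W FR=W RL=W RR=S
cmd 5: advance +7 → t=38, phase=(6,5,4,7) → FL=W FR=W RL=W RR=W
cmd 6: advance +4 → t=42, phase=(10,9,8,11) → FL=W FR=W RL=W RR=W

after cmd 1 (t=17): FL=W FR=W RL=W RR=W
after cmd 2 (t=22): FL=S FR=S RL=S RR=W
after cmd 3 (t=30): FL=W FR=W RL=W RR=W
after cmd 4 (t=31): FL=W FR=W RL=W RR=S
after cmd 5 (t=38): FL=W FR=W RL=W RR=W
after cmd 6 (t=42): FL=W FR=W RL=W RR=W


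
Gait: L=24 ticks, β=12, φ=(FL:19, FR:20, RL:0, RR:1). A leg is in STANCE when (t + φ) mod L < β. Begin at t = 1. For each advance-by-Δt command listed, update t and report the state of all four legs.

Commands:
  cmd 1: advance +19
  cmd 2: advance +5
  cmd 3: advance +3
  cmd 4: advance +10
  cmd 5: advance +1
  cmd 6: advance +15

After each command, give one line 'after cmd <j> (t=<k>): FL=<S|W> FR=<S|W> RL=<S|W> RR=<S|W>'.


start t=1: FL=W FR=W RL=S RR=S
cmd 1: advance +19 → t=20, phase=(15,16,20,21) → FL=W FR=W RL=W RR=W
cmd 2: advance +5 → t=25, phase=(20,21,1,2) → FL=W FR=W RL=S RR=S
cmd 3: advance +3 → t=28, phase=(23,0,4,5) → FL=W FR=S RL=S RR=S
cmd 4: advance +10 → t=38, phase=(9,10,14,15) → FL=S FR=S RL=W RR=W
cmd 5: advance +1 → t=39, phase=(10,11,15,16) → FL=S FR=S RL=W RR=W
cmd 6: advance +15 → t=54, phase=(1,2,6,7) → FL=S FR=S RL=S RR=S

after cmd 1 (t=20): FL=W FR=W RL=W RR=W
after cmd 2 (t=25): FL=W FR=W RL=S RR=S
after cmd 3 (t=28): FL=W FR=S RL=S RR=S
after cmd 4 (t=38): FL=S FR=S RL=W RR=W
after cmd 5 (t=39): FL=S FR=S RL=W RR=W
after cmd 6 (t=54): FL=S FR=S RL=S RR=S


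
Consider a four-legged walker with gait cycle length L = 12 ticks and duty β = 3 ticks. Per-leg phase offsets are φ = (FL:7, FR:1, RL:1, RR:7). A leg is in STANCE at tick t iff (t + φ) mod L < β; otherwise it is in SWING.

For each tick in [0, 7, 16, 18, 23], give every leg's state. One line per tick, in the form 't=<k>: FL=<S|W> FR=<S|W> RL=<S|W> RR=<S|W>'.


t=0: phase=(7,1,1,7) vs β=3 → FL=W FR=S RL=S RR=W
t=7: phase=(2,8,8,2) vs β=3 → FL=S FR=W RL=W RR=S
t=16: phase=(11,5,5,11) vs β=3 → FL=W FR=W RL=W RR=W
t=18: phase=(1,7,7,1) vs β=3 → FL=S FR=W RL=W RR=S
t=23: phase=(6,0,0,6) vs β=3 → FL=W FR=S RL=S RR=W

t=0: FL=W FR=S RL=S RR=W
t=7: FL=S FR=W RL=W RR=S
t=16: FL=W FR=W RL=W RR=W
t=18: FL=S FR=W RL=W RR=S
t=23: FL=W FR=S RL=S RR=W


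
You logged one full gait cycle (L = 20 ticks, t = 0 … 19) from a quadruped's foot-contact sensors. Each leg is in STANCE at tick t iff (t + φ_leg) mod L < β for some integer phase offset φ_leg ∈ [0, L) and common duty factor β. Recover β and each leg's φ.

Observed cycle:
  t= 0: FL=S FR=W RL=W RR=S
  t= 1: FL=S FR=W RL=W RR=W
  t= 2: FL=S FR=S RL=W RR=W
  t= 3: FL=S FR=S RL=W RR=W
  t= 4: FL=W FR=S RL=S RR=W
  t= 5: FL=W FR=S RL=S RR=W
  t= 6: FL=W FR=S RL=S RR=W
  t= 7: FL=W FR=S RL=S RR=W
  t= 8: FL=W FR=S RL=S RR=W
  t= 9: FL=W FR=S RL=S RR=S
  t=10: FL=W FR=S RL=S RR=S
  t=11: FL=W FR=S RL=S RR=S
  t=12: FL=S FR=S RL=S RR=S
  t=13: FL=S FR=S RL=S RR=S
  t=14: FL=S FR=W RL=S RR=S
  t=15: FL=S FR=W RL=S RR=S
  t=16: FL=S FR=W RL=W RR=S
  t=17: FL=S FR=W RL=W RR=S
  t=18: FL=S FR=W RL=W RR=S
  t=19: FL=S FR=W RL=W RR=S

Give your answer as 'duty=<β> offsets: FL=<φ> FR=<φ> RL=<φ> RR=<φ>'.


duty β = stance ticks per leg = 12
FL: stance ticks = 12; W→S at t=12 → φ=8
FR: stance ticks = 12; W→S at t=2 → φ=18
RL: stance ticks = 12; W→S at t=4 → φ=16
RR: stance ticks = 12; W→S at t=9 → φ=11

duty=12 offsets: FL=8 FR=18 RL=16 RR=11


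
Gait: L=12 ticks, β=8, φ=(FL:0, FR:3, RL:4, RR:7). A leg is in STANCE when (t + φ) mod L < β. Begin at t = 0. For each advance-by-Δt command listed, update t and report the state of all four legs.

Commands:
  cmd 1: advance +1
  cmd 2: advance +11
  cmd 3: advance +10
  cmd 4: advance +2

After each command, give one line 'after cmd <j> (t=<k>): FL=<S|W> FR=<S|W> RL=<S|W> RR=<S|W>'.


after cmd 1 (t=1): FL=S FR=S RL=S RR=W
after cmd 2 (t=12): FL=S FR=S RL=S RR=S
after cmd 3 (t=22): FL=W FR=S RL=S RR=S
after cmd 4 (t=24): FL=S FR=S RL=S RR=S

start t=0: FL=S FR=S RL=S RR=S
cmd 1: advance +1 → t=1, phase=(1,4,5,8) → FL=S FR=S RL=S RR=W
cmd 2: advance +11 → t=12, phase=(0,3,4,7) → FL=S FR=S RL=S RR=S
cmd 3: advance +10 → t=22, phase=(10,1,2,5) → FL=W FR=S RL=S RR=S
cmd 4: advance +2 → t=24, phase=(0,3,4,7) → FL=S FR=S RL=S RR=S


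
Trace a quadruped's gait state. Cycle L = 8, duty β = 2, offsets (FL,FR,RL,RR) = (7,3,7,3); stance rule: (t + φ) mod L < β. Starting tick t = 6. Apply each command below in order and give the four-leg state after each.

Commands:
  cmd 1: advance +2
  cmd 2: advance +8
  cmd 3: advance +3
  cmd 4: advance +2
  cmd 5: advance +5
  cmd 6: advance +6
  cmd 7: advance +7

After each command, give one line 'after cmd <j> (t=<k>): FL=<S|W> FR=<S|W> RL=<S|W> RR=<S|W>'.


start t=6: FL=W FR=S RL=W RR=S
cmd 1: advance +2 → t=8, phase=(7,3,7,3) → FL=W FR=W RL=W RR=W
cmd 2: advance +8 → t=16, phase=(7,3,7,3) → FL=W FR=W RL=W RR=W
cmd 3: advance +3 → t=19, phase=(2,6,2,6) → FL=W FR=W RL=W RR=W
cmd 4: advance +2 → t=21, phase=(4,0,4,0) → FL=W FR=S RL=W RR=S
cmd 5: advance +5 → t=26, phase=(1,5,1,5) → FL=S FR=W RL=S RR=W
cmd 6: advance +6 → t=32, phase=(7,3,7,3) → FL=W FR=W RL=W RR=W
cmd 7: advance +7 → t=39, phase=(6,2,6,2) → FL=W FR=W RL=W RR=W

after cmd 1 (t=8): FL=W FR=W RL=W RR=W
after cmd 2 (t=16): FL=W FR=W RL=W RR=W
after cmd 3 (t=19): FL=W FR=W RL=W RR=W
after cmd 4 (t=21): FL=W FR=S RL=W RR=S
after cmd 5 (t=26): FL=S FR=W RL=S RR=W
after cmd 6 (t=32): FL=W FR=W RL=W RR=W
after cmd 7 (t=39): FL=W FR=W RL=W RR=W


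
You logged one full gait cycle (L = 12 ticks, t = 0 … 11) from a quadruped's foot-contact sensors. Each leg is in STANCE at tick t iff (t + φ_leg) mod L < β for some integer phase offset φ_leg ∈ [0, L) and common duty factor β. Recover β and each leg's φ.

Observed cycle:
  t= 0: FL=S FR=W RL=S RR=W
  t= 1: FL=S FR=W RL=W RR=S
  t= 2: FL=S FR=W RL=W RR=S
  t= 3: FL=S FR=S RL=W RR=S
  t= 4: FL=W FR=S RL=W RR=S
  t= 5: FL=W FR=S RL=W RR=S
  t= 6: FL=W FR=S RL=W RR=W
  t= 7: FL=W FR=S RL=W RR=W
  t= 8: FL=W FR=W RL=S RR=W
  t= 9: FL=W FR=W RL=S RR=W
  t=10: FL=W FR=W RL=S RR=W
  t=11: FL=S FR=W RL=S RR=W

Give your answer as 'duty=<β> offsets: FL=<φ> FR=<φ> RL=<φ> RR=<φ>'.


duty=5 offsets: FL=1 FR=9 RL=4 RR=11

duty β = stance ticks per leg = 5
FL: stance ticks = 5; W→S at t=11 → φ=1
FR: stance ticks = 5; W→S at t=3 → φ=9
RL: stance ticks = 5; W→S at t=8 → φ=4
RR: stance ticks = 5; W→S at t=1 → φ=11


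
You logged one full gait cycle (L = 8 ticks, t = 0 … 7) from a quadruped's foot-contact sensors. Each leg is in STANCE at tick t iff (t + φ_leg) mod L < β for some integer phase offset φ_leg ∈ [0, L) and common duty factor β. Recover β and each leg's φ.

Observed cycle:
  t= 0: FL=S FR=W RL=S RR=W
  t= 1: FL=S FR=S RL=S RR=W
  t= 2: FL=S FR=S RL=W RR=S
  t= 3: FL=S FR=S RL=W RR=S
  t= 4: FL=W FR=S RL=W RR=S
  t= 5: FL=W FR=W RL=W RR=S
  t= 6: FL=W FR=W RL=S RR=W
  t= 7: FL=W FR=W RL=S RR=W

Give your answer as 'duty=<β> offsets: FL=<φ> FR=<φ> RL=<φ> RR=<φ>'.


duty=4 offsets: FL=0 FR=7 RL=2 RR=6

duty β = stance ticks per leg = 4
FL: stance ticks = 4; W→S at t=0 → φ=0
FR: stance ticks = 4; W→S at t=1 → φ=7
RL: stance ticks = 4; W→S at t=6 → φ=2
RR: stance ticks = 4; W→S at t=2 → φ=6


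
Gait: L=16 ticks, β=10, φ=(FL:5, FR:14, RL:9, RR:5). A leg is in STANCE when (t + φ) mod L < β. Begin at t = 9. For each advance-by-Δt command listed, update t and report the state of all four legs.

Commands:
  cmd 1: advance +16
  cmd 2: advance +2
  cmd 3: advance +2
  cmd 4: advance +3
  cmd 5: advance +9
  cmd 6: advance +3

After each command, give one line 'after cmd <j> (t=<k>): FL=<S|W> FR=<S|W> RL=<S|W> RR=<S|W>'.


after cmd 1 (t=25): FL=W FR=S RL=S RR=W
after cmd 2 (t=27): FL=S FR=S RL=S RR=S
after cmd 3 (t=29): FL=S FR=W RL=S RR=S
after cmd 4 (t=32): FL=S FR=W RL=S RR=S
after cmd 5 (t=41): FL=W FR=S RL=S RR=W
after cmd 6 (t=44): FL=S FR=W RL=S RR=S

start t=9: FL=W FR=S RL=S RR=W
cmd 1: advance +16 → t=25, phase=(14,7,2,14) → FL=W FR=S RL=S RR=W
cmd 2: advance +2 → t=27, phase=(0,9,4,0) → FL=S FR=S RL=S RR=S
cmd 3: advance +2 → t=29, phase=(2,11,6,2) → FL=S FR=W RL=S RR=S
cmd 4: advance +3 → t=32, phase=(5,14,9,5) → FL=S FR=W RL=S RR=S
cmd 5: advance +9 → t=41, phase=(14,7,2,14) → FL=W FR=S RL=S RR=W
cmd 6: advance +3 → t=44, phase=(1,10,5,1) → FL=S FR=W RL=S RR=S


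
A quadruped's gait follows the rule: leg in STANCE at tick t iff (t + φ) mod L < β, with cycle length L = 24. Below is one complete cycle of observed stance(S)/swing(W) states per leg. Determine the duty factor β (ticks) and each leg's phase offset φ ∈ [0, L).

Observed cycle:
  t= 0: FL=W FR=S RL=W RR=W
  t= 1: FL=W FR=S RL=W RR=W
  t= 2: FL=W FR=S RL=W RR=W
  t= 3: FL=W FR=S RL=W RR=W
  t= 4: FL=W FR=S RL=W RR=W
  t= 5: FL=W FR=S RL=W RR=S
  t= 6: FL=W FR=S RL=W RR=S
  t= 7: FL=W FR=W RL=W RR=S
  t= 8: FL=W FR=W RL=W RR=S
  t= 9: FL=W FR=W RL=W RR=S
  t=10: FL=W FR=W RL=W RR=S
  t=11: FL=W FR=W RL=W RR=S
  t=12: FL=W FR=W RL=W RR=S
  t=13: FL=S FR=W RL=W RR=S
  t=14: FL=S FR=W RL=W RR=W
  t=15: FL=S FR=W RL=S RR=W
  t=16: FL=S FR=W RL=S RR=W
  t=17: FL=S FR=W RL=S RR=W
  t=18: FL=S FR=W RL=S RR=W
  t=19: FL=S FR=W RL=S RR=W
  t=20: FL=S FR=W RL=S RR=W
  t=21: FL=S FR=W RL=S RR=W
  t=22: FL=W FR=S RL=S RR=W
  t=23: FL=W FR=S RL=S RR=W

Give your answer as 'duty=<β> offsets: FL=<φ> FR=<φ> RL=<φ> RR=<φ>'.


duty=9 offsets: FL=11 FR=2 RL=9 RR=19

duty β = stance ticks per leg = 9
FL: stance ticks = 9; W→S at t=13 → φ=11
FR: stance ticks = 9; W→S at t=22 → φ=2
RL: stance ticks = 9; W→S at t=15 → φ=9
RR: stance ticks = 9; W→S at t=5 → φ=19


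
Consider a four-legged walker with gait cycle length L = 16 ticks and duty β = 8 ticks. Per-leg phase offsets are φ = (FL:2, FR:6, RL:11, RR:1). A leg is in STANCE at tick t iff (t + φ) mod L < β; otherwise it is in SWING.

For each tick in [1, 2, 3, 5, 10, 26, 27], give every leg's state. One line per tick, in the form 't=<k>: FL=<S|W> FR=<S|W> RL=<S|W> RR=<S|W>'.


t=1: phase=(3,7,12,2) vs β=8 → FL=S FR=S RL=W RR=S
t=2: phase=(4,8,13,3) vs β=8 → FL=S FR=W RL=W RR=S
t=3: phase=(5,9,14,4) vs β=8 → FL=S FR=W RL=W RR=S
t=5: phase=(7,11,0,6) vs β=8 → FL=S FR=W RL=S RR=S
t=10: phase=(12,0,5,11) vs β=8 → FL=W FR=S RL=S RR=W
t=26: phase=(12,0,5,11) vs β=8 → FL=W FR=S RL=S RR=W
t=27: phase=(13,1,6,12) vs β=8 → FL=W FR=S RL=S RR=W

t=1: FL=S FR=S RL=W RR=S
t=2: FL=S FR=W RL=W RR=S
t=3: FL=S FR=W RL=W RR=S
t=5: FL=S FR=W RL=S RR=S
t=10: FL=W FR=S RL=S RR=W
t=26: FL=W FR=S RL=S RR=W
t=27: FL=W FR=S RL=S RR=W


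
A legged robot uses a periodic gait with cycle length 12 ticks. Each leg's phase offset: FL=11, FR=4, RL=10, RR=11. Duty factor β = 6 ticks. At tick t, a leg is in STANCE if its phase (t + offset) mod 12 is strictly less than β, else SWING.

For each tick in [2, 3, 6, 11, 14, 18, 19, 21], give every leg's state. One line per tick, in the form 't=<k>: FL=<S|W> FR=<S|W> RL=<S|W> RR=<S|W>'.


t=2: FL=S FR=W RL=S RR=S
t=3: FL=S FR=W RL=S RR=S
t=6: FL=S FR=W RL=S RR=S
t=11: FL=W FR=S RL=W RR=W
t=14: FL=S FR=W RL=S RR=S
t=18: FL=S FR=W RL=S RR=S
t=19: FL=W FR=W RL=S RR=W
t=21: FL=W FR=S RL=W RR=W

t=2: phase=(1,6,0,1) vs β=6 → FL=S FR=W RL=S RR=S
t=3: phase=(2,7,1,2) vs β=6 → FL=S FR=W RL=S RR=S
t=6: phase=(5,10,4,5) vs β=6 → FL=S FR=W RL=S RR=S
t=11: phase=(10,3,9,10) vs β=6 → FL=W FR=S RL=W RR=W
t=14: phase=(1,6,0,1) vs β=6 → FL=S FR=W RL=S RR=S
t=18: phase=(5,10,4,5) vs β=6 → FL=S FR=W RL=S RR=S
t=19: phase=(6,11,5,6) vs β=6 → FL=W FR=W RL=S RR=W
t=21: phase=(8,1,7,8) vs β=6 → FL=W FR=S RL=W RR=W


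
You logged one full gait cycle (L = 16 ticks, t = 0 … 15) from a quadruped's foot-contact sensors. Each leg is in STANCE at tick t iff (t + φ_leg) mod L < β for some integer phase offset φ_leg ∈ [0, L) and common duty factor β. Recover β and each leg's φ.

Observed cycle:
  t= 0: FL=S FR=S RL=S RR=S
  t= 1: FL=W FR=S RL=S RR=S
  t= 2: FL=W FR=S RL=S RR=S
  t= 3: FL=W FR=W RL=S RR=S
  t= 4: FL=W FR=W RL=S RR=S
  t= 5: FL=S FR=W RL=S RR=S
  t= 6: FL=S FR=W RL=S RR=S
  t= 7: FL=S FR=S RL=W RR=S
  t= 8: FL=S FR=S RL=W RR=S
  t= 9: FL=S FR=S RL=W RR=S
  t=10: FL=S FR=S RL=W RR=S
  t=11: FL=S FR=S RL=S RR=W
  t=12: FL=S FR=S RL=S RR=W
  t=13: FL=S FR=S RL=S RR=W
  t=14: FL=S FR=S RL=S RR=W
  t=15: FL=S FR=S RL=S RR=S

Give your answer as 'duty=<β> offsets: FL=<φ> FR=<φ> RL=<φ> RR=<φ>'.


duty β = stance ticks per leg = 12
FL: stance ticks = 12; W→S at t=5 → φ=11
FR: stance ticks = 12; W→S at t=7 → φ=9
RL: stance ticks = 12; W→S at t=11 → φ=5
RR: stance ticks = 12; W→S at t=15 → φ=1

duty=12 offsets: FL=11 FR=9 RL=5 RR=1


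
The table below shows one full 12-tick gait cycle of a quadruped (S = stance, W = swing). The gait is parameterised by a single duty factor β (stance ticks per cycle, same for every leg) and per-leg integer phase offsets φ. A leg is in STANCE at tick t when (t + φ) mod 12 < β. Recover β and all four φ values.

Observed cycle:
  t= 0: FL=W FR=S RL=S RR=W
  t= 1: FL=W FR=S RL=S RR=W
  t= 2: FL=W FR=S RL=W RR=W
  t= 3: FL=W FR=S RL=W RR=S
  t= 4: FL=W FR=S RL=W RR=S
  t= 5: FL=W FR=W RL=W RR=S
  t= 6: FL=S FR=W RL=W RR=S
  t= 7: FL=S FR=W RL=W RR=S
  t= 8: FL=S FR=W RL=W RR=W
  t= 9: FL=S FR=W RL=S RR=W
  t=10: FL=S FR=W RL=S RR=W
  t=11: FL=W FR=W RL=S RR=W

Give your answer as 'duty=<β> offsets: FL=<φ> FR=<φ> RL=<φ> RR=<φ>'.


duty=5 offsets: FL=6 FR=0 RL=3 RR=9

duty β = stance ticks per leg = 5
FL: stance ticks = 5; W→S at t=6 → φ=6
FR: stance ticks = 5; W→S at t=0 → φ=0
RL: stance ticks = 5; W→S at t=9 → φ=3
RR: stance ticks = 5; W→S at t=3 → φ=9


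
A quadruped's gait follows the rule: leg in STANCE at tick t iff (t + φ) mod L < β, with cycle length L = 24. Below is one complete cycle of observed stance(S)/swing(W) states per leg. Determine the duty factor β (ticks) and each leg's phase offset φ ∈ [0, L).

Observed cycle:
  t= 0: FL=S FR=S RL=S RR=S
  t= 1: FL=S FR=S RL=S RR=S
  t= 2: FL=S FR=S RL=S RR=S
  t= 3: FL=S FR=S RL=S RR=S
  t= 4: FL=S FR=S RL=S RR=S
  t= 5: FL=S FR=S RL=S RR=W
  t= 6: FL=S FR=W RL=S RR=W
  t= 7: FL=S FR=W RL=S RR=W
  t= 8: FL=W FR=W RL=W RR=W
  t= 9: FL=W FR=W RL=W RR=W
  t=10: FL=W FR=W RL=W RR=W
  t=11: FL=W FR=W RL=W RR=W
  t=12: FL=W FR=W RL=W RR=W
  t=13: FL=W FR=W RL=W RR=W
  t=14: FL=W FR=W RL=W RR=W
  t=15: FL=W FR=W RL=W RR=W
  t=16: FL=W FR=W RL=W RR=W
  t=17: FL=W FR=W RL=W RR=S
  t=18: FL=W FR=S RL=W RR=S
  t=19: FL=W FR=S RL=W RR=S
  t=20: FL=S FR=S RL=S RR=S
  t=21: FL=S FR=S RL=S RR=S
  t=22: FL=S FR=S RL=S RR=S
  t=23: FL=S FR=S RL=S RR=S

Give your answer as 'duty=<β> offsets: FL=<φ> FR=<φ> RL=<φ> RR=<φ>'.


duty β = stance ticks per leg = 12
FL: stance ticks = 12; W→S at t=20 → φ=4
FR: stance ticks = 12; W→S at t=18 → φ=6
RL: stance ticks = 12; W→S at t=20 → φ=4
RR: stance ticks = 12; W→S at t=17 → φ=7

duty=12 offsets: FL=4 FR=6 RL=4 RR=7


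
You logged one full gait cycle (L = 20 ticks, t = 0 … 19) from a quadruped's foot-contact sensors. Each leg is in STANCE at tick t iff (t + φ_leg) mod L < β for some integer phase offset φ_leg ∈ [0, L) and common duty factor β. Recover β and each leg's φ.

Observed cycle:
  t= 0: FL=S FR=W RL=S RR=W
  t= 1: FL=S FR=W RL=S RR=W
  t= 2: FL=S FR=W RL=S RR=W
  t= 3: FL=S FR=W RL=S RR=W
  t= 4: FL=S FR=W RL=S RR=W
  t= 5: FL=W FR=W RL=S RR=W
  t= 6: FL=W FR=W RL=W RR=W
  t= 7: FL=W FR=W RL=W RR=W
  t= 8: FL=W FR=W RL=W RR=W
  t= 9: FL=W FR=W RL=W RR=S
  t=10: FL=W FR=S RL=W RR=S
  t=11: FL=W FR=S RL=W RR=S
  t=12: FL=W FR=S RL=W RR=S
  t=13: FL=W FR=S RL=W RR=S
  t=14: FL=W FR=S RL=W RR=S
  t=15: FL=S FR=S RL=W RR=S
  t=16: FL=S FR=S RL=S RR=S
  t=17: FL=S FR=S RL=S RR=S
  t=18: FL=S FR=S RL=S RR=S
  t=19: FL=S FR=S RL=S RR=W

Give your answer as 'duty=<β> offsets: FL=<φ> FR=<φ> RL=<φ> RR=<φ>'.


duty=10 offsets: FL=5 FR=10 RL=4 RR=11

duty β = stance ticks per leg = 10
FL: stance ticks = 10; W→S at t=15 → φ=5
FR: stance ticks = 10; W→S at t=10 → φ=10
RL: stance ticks = 10; W→S at t=16 → φ=4
RR: stance ticks = 10; W→S at t=9 → φ=11


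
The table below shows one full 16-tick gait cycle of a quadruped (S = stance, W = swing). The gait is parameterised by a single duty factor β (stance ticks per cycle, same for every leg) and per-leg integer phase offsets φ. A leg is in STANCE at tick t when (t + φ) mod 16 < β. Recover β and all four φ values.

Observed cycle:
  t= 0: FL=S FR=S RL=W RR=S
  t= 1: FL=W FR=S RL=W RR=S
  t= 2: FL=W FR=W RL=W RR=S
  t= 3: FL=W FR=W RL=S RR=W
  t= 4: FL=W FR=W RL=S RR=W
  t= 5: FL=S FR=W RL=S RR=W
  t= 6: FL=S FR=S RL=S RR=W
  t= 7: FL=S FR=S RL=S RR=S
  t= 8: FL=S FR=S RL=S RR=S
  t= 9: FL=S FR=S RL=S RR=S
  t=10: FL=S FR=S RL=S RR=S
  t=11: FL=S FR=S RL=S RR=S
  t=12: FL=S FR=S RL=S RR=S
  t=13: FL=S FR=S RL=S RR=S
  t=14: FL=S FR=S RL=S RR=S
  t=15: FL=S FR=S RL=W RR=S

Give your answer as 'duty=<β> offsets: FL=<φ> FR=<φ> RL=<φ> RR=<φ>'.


duty β = stance ticks per leg = 12
FL: stance ticks = 12; W→S at t=5 → φ=11
FR: stance ticks = 12; W→S at t=6 → φ=10
RL: stance ticks = 12; W→S at t=3 → φ=13
RR: stance ticks = 12; W→S at t=7 → φ=9

duty=12 offsets: FL=11 FR=10 RL=13 RR=9


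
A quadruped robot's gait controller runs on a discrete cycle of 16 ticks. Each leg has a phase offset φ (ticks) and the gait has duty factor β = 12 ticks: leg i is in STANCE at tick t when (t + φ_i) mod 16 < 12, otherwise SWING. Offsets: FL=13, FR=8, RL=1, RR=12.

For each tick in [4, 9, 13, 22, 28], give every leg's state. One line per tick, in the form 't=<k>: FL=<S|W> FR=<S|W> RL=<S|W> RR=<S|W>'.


t=4: FL=S FR=W RL=S RR=S
t=9: FL=S FR=S RL=S RR=S
t=13: FL=S FR=S RL=W RR=S
t=22: FL=S FR=W RL=S RR=S
t=28: FL=S FR=S RL=W RR=S

t=4: phase=(1,12,5,0) vs β=12 → FL=S FR=W RL=S RR=S
t=9: phase=(6,1,10,5) vs β=12 → FL=S FR=S RL=S RR=S
t=13: phase=(10,5,14,9) vs β=12 → FL=S FR=S RL=W RR=S
t=22: phase=(3,14,7,2) vs β=12 → FL=S FR=W RL=S RR=S
t=28: phase=(9,4,13,8) vs β=12 → FL=S FR=S RL=W RR=S


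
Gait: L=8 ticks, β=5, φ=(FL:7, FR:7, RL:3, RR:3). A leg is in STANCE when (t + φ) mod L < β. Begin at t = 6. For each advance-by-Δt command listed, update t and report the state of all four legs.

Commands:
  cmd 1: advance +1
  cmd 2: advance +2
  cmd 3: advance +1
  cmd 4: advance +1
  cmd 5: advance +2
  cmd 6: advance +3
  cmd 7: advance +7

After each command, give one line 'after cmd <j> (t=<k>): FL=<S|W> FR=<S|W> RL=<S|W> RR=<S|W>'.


start t=6: FL=W FR=W RL=S RR=S
cmd 1: advance +1 → t=7, phase=(6,6,2,2) → FL=W FR=W RL=S RR=S
cmd 2: advance +2 → t=9, phase=(0,0,4,4) → FL=S FR=S RL=S RR=S
cmd 3: advance +1 → t=10, phase=(1,1,5,5) → FL=S FR=S RL=W RR=W
cmd 4: advance +1 → t=11, phase=(2,2,6,6) → FL=S FR=S RL=W RR=W
cmd 5: advance +2 → t=13, phase=(4,4,0,0) → FL=S FR=S RL=S RR=S
cmd 6: advance +3 → t=16, phase=(7,7,3,3) → FL=W FR=W RL=S RR=S
cmd 7: advance +7 → t=23, phase=(6,6,2,2) → FL=W FR=W RL=S RR=S

after cmd 1 (t=7): FL=W FR=W RL=S RR=S
after cmd 2 (t=9): FL=S FR=S RL=S RR=S
after cmd 3 (t=10): FL=S FR=S RL=W RR=W
after cmd 4 (t=11): FL=S FR=S RL=W RR=W
after cmd 5 (t=13): FL=S FR=S RL=S RR=S
after cmd 6 (t=16): FL=W FR=W RL=S RR=S
after cmd 7 (t=23): FL=W FR=W RL=S RR=S


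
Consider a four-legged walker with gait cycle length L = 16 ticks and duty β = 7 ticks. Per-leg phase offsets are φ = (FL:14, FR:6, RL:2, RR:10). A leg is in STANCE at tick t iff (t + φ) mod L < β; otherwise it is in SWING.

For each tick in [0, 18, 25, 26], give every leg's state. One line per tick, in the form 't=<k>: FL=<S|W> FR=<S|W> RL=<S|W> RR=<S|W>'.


t=0: phase=(14,6,2,10) vs β=7 → FL=W FR=S RL=S RR=W
t=18: phase=(0,8,4,12) vs β=7 → FL=S FR=W RL=S RR=W
t=25: phase=(7,15,11,3) vs β=7 → FL=W FR=W RL=W RR=S
t=26: phase=(8,0,12,4) vs β=7 → FL=W FR=S RL=W RR=S

t=0: FL=W FR=S RL=S RR=W
t=18: FL=S FR=W RL=S RR=W
t=25: FL=W FR=W RL=W RR=S
t=26: FL=W FR=S RL=W RR=S


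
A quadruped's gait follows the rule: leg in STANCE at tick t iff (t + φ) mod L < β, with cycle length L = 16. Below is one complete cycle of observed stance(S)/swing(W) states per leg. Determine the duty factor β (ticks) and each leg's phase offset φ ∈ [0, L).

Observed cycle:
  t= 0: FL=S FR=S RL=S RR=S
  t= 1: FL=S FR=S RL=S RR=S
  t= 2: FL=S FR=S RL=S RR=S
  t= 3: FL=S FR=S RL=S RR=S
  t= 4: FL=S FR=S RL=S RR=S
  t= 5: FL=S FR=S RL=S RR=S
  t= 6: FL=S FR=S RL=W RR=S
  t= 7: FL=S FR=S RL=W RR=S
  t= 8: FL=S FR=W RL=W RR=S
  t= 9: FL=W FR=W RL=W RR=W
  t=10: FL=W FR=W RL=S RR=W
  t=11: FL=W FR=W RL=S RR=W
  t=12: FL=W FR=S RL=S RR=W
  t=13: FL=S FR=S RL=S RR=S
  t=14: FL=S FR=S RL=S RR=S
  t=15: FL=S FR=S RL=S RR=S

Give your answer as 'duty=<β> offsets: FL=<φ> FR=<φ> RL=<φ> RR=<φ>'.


duty β = stance ticks per leg = 12
FL: stance ticks = 12; W→S at t=13 → φ=3
FR: stance ticks = 12; W→S at t=12 → φ=4
RL: stance ticks = 12; W→S at t=10 → φ=6
RR: stance ticks = 12; W→S at t=13 → φ=3

duty=12 offsets: FL=3 FR=4 RL=6 RR=3


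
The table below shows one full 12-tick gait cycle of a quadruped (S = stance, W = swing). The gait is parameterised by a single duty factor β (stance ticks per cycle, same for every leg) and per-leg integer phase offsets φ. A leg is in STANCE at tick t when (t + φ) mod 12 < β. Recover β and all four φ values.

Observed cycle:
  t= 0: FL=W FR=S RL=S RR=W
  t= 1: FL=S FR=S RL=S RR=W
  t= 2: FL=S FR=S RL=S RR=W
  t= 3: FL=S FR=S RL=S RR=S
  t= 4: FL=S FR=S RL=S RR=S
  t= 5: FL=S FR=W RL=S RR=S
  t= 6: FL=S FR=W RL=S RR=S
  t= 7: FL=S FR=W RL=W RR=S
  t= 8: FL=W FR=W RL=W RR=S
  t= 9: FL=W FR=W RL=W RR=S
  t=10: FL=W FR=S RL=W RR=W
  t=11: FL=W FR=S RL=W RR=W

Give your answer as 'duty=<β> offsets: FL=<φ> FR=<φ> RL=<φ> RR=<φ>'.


duty β = stance ticks per leg = 7
FL: stance ticks = 7; W→S at t=1 → φ=11
FR: stance ticks = 7; W→S at t=10 → φ=2
RL: stance ticks = 7; W→S at t=0 → φ=0
RR: stance ticks = 7; W→S at t=3 → φ=9

duty=7 offsets: FL=11 FR=2 RL=0 RR=9


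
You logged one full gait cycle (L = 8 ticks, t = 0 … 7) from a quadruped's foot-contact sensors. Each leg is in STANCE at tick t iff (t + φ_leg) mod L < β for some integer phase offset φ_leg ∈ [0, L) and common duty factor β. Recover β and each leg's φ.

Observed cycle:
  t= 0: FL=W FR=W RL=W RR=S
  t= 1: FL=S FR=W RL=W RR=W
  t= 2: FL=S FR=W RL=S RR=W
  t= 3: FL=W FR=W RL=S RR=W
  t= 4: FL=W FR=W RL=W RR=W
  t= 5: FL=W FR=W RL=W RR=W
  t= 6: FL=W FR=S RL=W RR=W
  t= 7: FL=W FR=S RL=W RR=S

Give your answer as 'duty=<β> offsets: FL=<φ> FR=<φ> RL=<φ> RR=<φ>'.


duty β = stance ticks per leg = 2
FL: stance ticks = 2; W→S at t=1 → φ=7
FR: stance ticks = 2; W→S at t=6 → φ=2
RL: stance ticks = 2; W→S at t=2 → φ=6
RR: stance ticks = 2; W→S at t=7 → φ=1

duty=2 offsets: FL=7 FR=2 RL=6 RR=1


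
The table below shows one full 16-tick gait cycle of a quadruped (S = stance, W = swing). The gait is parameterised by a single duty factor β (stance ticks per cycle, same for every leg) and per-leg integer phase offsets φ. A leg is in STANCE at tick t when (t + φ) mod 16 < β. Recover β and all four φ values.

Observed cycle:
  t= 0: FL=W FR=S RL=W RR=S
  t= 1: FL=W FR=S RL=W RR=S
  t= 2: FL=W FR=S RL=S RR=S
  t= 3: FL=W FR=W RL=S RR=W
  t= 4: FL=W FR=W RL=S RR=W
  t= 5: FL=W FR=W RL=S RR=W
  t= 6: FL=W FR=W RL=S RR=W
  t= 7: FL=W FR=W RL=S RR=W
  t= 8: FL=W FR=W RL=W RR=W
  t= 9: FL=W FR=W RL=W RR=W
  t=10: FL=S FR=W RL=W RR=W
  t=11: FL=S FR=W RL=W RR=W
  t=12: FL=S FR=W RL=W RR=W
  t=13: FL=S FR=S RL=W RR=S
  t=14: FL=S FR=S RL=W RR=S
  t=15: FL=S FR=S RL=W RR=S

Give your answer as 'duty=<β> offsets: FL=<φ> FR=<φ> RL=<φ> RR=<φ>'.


duty β = stance ticks per leg = 6
FL: stance ticks = 6; W→S at t=10 → φ=6
FR: stance ticks = 6; W→S at t=13 → φ=3
RL: stance ticks = 6; W→S at t=2 → φ=14
RR: stance ticks = 6; W→S at t=13 → φ=3

duty=6 offsets: FL=6 FR=3 RL=14 RR=3


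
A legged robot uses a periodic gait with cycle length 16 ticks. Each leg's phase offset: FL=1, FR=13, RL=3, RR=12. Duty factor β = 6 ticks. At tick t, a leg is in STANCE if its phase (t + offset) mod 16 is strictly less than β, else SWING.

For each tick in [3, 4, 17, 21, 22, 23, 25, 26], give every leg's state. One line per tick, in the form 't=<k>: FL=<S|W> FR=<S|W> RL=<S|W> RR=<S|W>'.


t=3: FL=S FR=S RL=W RR=W
t=4: FL=S FR=S RL=W RR=S
t=17: FL=S FR=W RL=S RR=W
t=21: FL=W FR=S RL=W RR=S
t=22: FL=W FR=S RL=W RR=S
t=23: FL=W FR=S RL=W RR=S
t=25: FL=W FR=W RL=W RR=S
t=26: FL=W FR=W RL=W RR=W

t=3: phase=(4,0,6,15) vs β=6 → FL=S FR=S RL=W RR=W
t=4: phase=(5,1,7,0) vs β=6 → FL=S FR=S RL=W RR=S
t=17: phase=(2,14,4,13) vs β=6 → FL=S FR=W RL=S RR=W
t=21: phase=(6,2,8,1) vs β=6 → FL=W FR=S RL=W RR=S
t=22: phase=(7,3,9,2) vs β=6 → FL=W FR=S RL=W RR=S
t=23: phase=(8,4,10,3) vs β=6 → FL=W FR=S RL=W RR=S
t=25: phase=(10,6,12,5) vs β=6 → FL=W FR=W RL=W RR=S
t=26: phase=(11,7,13,6) vs β=6 → FL=W FR=W RL=W RR=W
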